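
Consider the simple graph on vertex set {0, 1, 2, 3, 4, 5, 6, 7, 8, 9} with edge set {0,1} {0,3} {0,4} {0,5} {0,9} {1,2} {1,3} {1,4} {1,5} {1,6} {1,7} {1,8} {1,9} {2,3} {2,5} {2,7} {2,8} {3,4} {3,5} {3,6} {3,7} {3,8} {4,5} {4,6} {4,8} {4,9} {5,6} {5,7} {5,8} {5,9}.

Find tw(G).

4

A width-4 tree decomposition is:
Bags: B1 = {1, 3, 4, 5, 8}  B2 = {0, 1, 3, 4, 5}  B3 = {1, 2, 3, 5, 8}  B4 = {1, 3, 4, 5, 6}  B5 = {1, 2, 3, 5, 7}  B6 = {0, 1, 4, 5, 9}
Tree: B1–B2, B1–B3, B2–B4, B3–B5, B2–B6
The largest bag has 5 vertices, giving width 4; this decomposition certifies tw(G) ≤ 4. On the other hand G contains the 5-clique {0, 1, 4, 5, 9}. A clique must lie in a single bag of any decomposition, so no decomposition can have width below 4. Hence tw(G) = 4 exactly.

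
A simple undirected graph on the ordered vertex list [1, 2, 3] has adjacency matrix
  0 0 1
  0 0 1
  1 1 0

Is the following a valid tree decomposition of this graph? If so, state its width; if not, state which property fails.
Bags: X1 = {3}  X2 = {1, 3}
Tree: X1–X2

A tree decomposition must satisfy three properties: every vertex lies in some bag; for every edge, both endpoints lie together in some bag; and for every vertex, the bags containing it form a connected subtree. Here vertex 2 appears in no bag, so the decomposition is invalid.

No — vertex 2 appears in no bag.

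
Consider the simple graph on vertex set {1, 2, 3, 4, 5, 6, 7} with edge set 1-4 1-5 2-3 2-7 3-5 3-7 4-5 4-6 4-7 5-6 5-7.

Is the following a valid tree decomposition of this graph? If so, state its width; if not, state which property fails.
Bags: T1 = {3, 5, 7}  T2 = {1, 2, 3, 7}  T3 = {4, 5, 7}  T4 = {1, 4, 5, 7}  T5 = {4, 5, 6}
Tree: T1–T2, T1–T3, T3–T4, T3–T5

A tree decomposition must satisfy three properties: every vertex lies in some bag; for every edge, both endpoints lie together in some bag; and for every vertex, the bags containing it form a connected subtree. Here bags containing vertex 1 are not connected in the tree, so the decomposition is invalid.

No — bags containing vertex 1 are not connected in the tree.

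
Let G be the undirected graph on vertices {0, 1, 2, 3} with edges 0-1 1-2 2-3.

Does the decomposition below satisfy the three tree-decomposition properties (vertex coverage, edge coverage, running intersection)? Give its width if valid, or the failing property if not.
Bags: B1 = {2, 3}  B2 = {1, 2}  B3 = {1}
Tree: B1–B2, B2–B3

A tree decomposition must satisfy three properties: every vertex lies in some bag; for every edge, both endpoints lie together in some bag; and for every vertex, the bags containing it form a connected subtree. Here vertex 0 appears in no bag, so the decomposition is invalid.

No — vertex 0 appears in no bag.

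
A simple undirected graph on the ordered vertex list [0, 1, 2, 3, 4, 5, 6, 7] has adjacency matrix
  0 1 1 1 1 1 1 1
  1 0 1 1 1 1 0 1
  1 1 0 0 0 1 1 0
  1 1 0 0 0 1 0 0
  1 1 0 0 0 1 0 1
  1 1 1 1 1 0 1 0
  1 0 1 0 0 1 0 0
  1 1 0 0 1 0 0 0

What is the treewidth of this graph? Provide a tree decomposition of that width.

The largest bag has 4 vertices, giving width 3; this decomposition certifies tw(G) ≤ 3. Conversely, {0, 1, 2, 5} is a clique of size 4, and the vertices of any clique must share a bag in every tree decomposition; so some bag has ≥ 4 vertices and tw(G) ≥ 3. Hence tw(G) = 3 exactly.

Treewidth 3.
One optimal decomposition is:
Bags: B1 = {0, 1, 4, 5}  B2 = {0, 1, 3, 5}  B3 = {0, 1, 2, 5}  B4 = {0, 2, 5, 6}  B5 = {0, 1, 4, 7}
Tree: B1–B2, B2–B3, B3–B4, B1–B5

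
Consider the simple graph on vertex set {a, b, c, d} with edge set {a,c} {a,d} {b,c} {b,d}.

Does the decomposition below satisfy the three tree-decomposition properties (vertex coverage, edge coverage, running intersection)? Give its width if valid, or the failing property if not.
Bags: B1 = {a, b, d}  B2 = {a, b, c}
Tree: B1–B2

Checking the three conditions: (i) the bags cover all of {a, b, c, d}; (ii) for each edge, some bag contains both endpoints; (iii) the bags containing any fixed vertex form a subtree. All hold, so the decomposition is valid with width 3 − 1 = 2.

Yes; width 2.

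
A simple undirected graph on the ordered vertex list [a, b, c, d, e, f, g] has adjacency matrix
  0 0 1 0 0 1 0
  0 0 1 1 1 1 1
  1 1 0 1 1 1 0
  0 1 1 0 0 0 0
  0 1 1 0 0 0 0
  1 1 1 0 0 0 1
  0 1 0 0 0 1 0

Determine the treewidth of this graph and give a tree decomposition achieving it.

Every bag has size at most 3, so the width is 3 − 1 = 2 and tw(G) ≤ 2. On the other hand G contains the 3-clique {b, f, g}. A clique must lie in a single bag of any decomposition, so no decomposition can have width below 2. Combining the bounds, tw(G) = 2.

Treewidth 2.
One optimal decomposition is:
Bags: B1 = {b, c, f}  B2 = {b, c, e}  B3 = {b, f, g}  B4 = {b, c, d}  B5 = {a, c, f}
Tree: B1–B2, B1–B3, B2–B4, B1–B5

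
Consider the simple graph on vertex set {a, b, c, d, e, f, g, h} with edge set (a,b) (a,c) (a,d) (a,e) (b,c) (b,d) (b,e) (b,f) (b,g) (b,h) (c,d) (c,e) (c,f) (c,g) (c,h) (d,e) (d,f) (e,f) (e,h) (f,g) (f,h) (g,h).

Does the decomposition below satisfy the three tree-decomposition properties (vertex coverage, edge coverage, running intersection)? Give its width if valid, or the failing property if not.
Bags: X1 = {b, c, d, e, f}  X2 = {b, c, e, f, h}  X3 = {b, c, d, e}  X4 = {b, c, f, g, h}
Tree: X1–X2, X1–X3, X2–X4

No — vertex a appears in no bag.

A tree decomposition must satisfy three properties: every vertex lies in some bag; for every edge, both endpoints lie together in some bag; and for every vertex, the bags containing it form a connected subtree. Here vertex a appears in no bag, so the decomposition is invalid.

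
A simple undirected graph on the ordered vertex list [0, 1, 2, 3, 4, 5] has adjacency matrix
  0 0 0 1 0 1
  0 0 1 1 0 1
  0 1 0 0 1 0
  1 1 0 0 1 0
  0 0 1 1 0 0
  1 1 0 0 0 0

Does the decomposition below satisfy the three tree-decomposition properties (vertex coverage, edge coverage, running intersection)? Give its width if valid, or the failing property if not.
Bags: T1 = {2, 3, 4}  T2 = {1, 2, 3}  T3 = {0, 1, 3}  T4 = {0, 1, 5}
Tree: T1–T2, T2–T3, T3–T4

Yes; width 2.

Checking the three conditions: (i) the bags cover all of {0, 1, 2, 3, 4, 5}; (ii) for each edge, some bag contains both endpoints; (iii) the bags containing any fixed vertex form a subtree. All hold, so the decomposition is valid with width 3 − 1 = 2.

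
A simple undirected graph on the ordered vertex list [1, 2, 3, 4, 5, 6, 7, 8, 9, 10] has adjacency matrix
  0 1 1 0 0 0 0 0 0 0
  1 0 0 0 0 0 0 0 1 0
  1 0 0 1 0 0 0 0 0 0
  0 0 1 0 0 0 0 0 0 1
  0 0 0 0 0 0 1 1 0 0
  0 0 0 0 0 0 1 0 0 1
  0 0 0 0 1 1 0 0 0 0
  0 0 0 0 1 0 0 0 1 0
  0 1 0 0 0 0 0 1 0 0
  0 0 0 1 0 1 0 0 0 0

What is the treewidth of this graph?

A width-2 tree decomposition is:
Bags: B1 = {5, 6, 7}  B2 = {5, 6, 8}  B3 = {6, 8, 9}  B4 = {2, 6, 9}  B5 = {1, 2, 6}  B6 = {1, 3, 6}  B7 = {3, 4, 6}  B8 = {4, 6, 10}
Tree: B1–B2, B2–B3, B3–B4, B4–B5, B5–B6, B6–B7, B7–B8
Every bag has size at most 3, so the width is 3 − 1 = 2 and tw(G) ≤ 2. Since 6–7–5–8–9–2–1–3–4–10–6 is a cycle in G, G is not acyclic. Forests are exactly the graphs of treewidth ≤ 1, so tw(G) ≥ 2. Hence tw(G) = 2 exactly.

2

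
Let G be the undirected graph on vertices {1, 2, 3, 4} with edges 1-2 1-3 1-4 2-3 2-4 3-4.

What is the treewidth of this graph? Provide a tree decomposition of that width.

Treewidth 3.
Bags: B1 = {1, 2, 3, 4}
Tree: (single bag)

With just one bag of size 4, the width is 4 − 1 = 3, so tw(G) ≤ 3. Conversely, {1, 2, 3, 4} is a clique of size 4, and the vertices of any clique must share a bag in every tree decomposition; so some bag has ≥ 4 vertices and tw(G) ≥ 3. Therefore the treewidth is 3.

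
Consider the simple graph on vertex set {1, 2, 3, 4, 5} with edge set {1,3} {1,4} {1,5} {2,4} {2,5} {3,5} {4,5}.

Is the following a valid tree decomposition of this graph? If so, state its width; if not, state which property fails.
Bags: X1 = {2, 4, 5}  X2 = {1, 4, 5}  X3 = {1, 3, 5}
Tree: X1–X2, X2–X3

Every vertex of G appears in some bag (union = {1, 2, 3, 4, 5}); every edge is covered by a bag; and for each vertex v the set of bags containing v is connected in the bag tree. The decomposition is therefore valid. The largest bag has 3 vertices, so the width is 2.

Yes; width 2.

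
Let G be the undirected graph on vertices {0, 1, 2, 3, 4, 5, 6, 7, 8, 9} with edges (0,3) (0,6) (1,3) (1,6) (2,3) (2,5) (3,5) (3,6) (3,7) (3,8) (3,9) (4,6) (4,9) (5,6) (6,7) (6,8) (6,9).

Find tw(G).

A width-2 tree decomposition is:
Bags: B1 = {3, 6, 9}  B2 = {4, 6, 9}  B3 = {0, 3, 6}  B4 = {3, 6, 7}  B5 = {3, 6, 8}  B6 = {1, 3, 6}  B7 = {3, 5, 6}  B8 = {2, 3, 5}
Tree: B1–B2, B1–B3, B1–B4, B3–B5, B1–B6, B6–B7, B7–B8
Each bag holds 3 vertices, so the decomposition has width 2, which upper-bounds the treewidth. Conversely, {2, 3, 5} is a clique of size 3, and the vertices of any clique must share a bag in every tree decomposition; so some bag has ≥ 3 vertices and tw(G) ≥ 2. The upper and lower bounds meet at 2, so that is the treewidth.

2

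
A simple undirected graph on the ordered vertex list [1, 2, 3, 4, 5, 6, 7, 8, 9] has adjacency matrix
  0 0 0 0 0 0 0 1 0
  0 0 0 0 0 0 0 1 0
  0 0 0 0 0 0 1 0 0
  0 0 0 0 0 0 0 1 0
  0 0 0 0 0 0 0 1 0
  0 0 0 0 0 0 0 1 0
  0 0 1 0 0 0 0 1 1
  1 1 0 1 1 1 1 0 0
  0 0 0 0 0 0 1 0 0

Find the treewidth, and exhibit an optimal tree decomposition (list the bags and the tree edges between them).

The largest bag has 2 vertices, giving width 1; this decomposition certifies tw(G) ≤ 1. Any graph with an edge has treewidth ≥ 1, and G has the edge 3–7. Therefore the treewidth is 1.

Treewidth 1.
One such decomposition:
Bags: B1 = {3, 7}  B2 = {7, 8}  B3 = {7, 9}  B4 = {5, 8}  B5 = {4, 8}  B6 = {6, 8}  B7 = {2, 8}  B8 = {1, 8}
Tree: B1–B2, B2–B3, B2–B4, B2–B5, B5–B6, B5–B7, B2–B8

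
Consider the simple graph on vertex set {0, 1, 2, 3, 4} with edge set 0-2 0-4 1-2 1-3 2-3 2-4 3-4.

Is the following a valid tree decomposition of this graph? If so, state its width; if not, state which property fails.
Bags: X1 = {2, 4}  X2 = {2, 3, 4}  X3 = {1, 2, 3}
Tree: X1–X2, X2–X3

A tree decomposition must satisfy three properties: every vertex lies in some bag; for every edge, both endpoints lie together in some bag; and for every vertex, the bags containing it form a connected subtree. Here vertex 0 appears in no bag, so the decomposition is invalid.

No — vertex 0 appears in no bag.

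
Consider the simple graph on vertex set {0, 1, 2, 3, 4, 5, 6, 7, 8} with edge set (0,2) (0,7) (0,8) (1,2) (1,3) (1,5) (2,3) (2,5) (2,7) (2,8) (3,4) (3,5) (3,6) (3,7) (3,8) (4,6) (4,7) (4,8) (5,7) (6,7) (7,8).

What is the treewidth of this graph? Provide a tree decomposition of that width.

The largest bag has 4 vertices, giving width 3; this decomposition certifies tw(G) ≤ 3. On the other hand G contains the 4-clique {0, 2, 7, 8}. A clique must lie in a single bag of any decomposition, so no decomposition can have width below 3. Therefore the treewidth is 3.

Treewidth 3.
Bags: B1 = {2, 3, 7, 8}  B2 = {2, 3, 5, 7}  B3 = {3, 4, 7, 8}  B4 = {0, 2, 7, 8}  B5 = {3, 4, 6, 7}  B6 = {1, 2, 3, 5}
Tree: B1–B2, B1–B3, B1–B4, B3–B5, B2–B6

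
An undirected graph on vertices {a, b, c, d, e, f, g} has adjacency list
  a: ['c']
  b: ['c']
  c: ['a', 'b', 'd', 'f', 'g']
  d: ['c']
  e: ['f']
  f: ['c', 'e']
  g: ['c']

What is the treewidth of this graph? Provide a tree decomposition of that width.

Each bag holds 2 vertices, so the decomposition has width 1, which upper-bounds the treewidth. Any graph with an edge has treewidth ≥ 1, and G has the edge c–f. The upper and lower bounds meet at 1, so that is the treewidth.

Treewidth 1.
One such decomposition:
Bags: B1 = {c, f}  B2 = {c, g}  B3 = {c, d}  B4 = {e, f}  B5 = {a, c}  B6 = {b, c}
Tree: B1–B2, B1–B3, B1–B4, B3–B5, B5–B6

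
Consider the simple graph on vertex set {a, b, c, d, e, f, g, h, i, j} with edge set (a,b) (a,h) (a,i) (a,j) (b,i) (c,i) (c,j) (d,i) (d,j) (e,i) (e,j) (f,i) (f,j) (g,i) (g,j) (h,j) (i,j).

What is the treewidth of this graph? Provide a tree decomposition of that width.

The largest bag has 3 vertices, giving width 2; this decomposition certifies tw(G) ≤ 2. On the other hand G contains the 3-clique {a, h, j}. A clique must lie in a single bag of any decomposition, so no decomposition can have width below 2. Hence tw(G) = 2 exactly.

Treewidth 2.
One optimal decomposition is:
Bags: B1 = {c, i, j}  B2 = {d, i, j}  B3 = {g, i, j}  B4 = {a, i, j}  B5 = {a, b, i}  B6 = {f, i, j}  B7 = {a, h, j}  B8 = {e, i, j}
Tree: B1–B2, B2–B3, B3–B4, B4–B5, B1–B6, B4–B7, B4–B8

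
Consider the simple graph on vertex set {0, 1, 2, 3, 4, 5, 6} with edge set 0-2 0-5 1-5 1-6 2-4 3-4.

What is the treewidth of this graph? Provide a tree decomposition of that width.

Each bag holds 2 vertices, so the decomposition has width 1, which upper-bounds the treewidth. Since G has at least one edge (e.g. 6–1), it is not an edgeless graph, so tw(G) ≥ 1. The upper and lower bounds meet at 1, so that is the treewidth.

Treewidth 1.
Bags: B1 = {1, 6}  B2 = {1, 5}  B3 = {0, 5}  B4 = {0, 2}  B5 = {2, 4}  B6 = {3, 4}
Tree: B1–B2, B2–B3, B3–B4, B4–B5, B5–B6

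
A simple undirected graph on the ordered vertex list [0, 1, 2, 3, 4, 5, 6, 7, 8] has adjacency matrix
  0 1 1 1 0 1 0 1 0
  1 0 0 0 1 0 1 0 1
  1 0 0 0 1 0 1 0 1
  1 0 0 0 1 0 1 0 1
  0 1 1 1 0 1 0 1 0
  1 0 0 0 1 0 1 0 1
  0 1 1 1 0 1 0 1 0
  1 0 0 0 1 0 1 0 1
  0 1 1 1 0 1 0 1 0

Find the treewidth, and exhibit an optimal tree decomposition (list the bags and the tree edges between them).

Every bag has size at most 5, so the width is 5 − 1 = 4 and tw(G) ≤ 4. For the lower bound: the 5 vertex sets {1,4}, {3,6}, {0,5}, {8}, {7} are disjoint, each induces a connected subgraph, and every pair is joined by at least one edge of G. Contracting each set to a single vertex therefore yields K_{5} as a minor, and since treewidth is minor-monotone, tw(G) ≥ tw(K_{5}) = 4. Hence tw(G) = 4 exactly.

Treewidth 4.
One such decomposition:
Bags: B1 = {0, 1, 4, 6, 8}  B2 = {0, 3, 4, 6, 8}  B3 = {0, 4, 5, 6, 8}  B4 = {0, 4, 6, 7, 8}  B5 = {0, 2, 4, 6, 8}
Tree: B1–B2, B2–B3, B3–B4, B4–B5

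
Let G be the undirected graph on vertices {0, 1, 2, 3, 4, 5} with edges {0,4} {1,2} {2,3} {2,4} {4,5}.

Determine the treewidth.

1

A width-1 tree decomposition is:
Bags: B1 = {2, 4}  B2 = {0, 4}  B3 = {2, 3}  B4 = {1, 2}  B5 = {4, 5}
Tree: B1–B2, B1–B3, B3–B4, B2–B5
The largest bag has 2 vertices, giving width 1; this decomposition certifies tw(G) ≤ 1. Since G has at least one edge (e.g. 2–4), it is not an edgeless graph, so tw(G) ≥ 1. The upper and lower bounds meet at 1, so that is the treewidth.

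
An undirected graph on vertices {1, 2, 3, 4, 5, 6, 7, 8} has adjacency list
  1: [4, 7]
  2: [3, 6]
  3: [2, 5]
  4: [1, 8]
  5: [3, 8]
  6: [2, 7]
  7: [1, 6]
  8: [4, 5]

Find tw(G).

2

A width-2 tree decomposition is:
Bags: B1 = {1, 4, 8}  B2 = {1, 5, 8}  B3 = {1, 3, 5}  B4 = {1, 2, 3}  B5 = {1, 2, 6}  B6 = {1, 6, 7}
Tree: B1–B2, B2–B3, B3–B4, B4–B5, B5–B6
The largest bag has 3 vertices, giving width 2; this decomposition certifies tw(G) ≤ 2. Since 1–4–8–5–3–2–6–7–1 is a cycle in G, G is not acyclic. Forests are exactly the graphs of treewidth ≤ 1, so tw(G) ≥ 2. The upper and lower bounds meet at 2, so that is the treewidth.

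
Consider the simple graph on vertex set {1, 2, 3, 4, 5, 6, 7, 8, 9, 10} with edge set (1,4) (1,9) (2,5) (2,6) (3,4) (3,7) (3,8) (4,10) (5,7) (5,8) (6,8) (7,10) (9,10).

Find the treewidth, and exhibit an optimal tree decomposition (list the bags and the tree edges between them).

Treewidth 2.
One optimal decomposition is:
Bags: B1 = {2, 6, 8}  B2 = {2, 5, 8}  B3 = {3, 5, 8}  B4 = {3, 5, 7}  B5 = {3, 4, 7}  B6 = {4, 7, 10}  B7 = {1, 4, 10}  B8 = {1, 9, 10}
Tree: B1–B2, B2–B3, B3–B4, B4–B5, B5–B6, B6–B7, B7–B8

The largest bag has 3 vertices, giving width 2; this decomposition certifies tw(G) ≤ 2. Since 6–2–5–8–6 is a cycle in G, G is not acyclic. Forests are exactly the graphs of treewidth ≤ 1, so tw(G) ≥ 2. Combining the bounds, tw(G) = 2.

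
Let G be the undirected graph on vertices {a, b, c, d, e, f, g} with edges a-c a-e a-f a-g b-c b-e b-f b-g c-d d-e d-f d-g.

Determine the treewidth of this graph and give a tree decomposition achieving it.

Treewidth 3.
One such decomposition:
Bags: B1 = {a, b, d, g}  B2 = {a, b, c, d}  B3 = {a, b, d, f}  B4 = {a, b, d, e}
Tree: B1–B2, B2–B3, B3–B4

Every bag has size at most 4, so the width is 4 − 1 = 3 and tw(G) ≤ 3. For the lower bound: the 4 vertex sets {b,g}, {a,c}, {d}, {f} are disjoint, each induces a connected subgraph, and every pair is joined by at least one edge of G. Contracting each set to a single vertex therefore yields K_{4} as a minor, and since treewidth is minor-monotone, tw(G) ≥ tw(K_{4}) = 3. Therefore the treewidth is 3.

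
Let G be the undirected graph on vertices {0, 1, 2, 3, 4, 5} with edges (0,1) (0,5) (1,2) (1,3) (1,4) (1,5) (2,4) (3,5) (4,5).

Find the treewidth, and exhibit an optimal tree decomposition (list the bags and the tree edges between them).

Each bag holds 3 vertices, so the decomposition has width 2, which upper-bounds the treewidth. On the other hand G contains the 3-clique {1, 2, 4}. A clique must lie in a single bag of any decomposition, so no decomposition can have width below 2. Hence tw(G) = 2 exactly.

Treewidth 2.
One optimal decomposition is:
Bags: B1 = {1, 4, 5}  B2 = {0, 1, 5}  B3 = {1, 2, 4}  B4 = {1, 3, 5}
Tree: B1–B2, B1–B3, B2–B4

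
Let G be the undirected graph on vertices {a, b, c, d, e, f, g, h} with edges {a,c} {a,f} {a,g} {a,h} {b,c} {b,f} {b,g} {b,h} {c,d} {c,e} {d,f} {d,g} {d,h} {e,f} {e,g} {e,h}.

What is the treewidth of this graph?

A width-4 tree decomposition is:
Bags: B1 = {c, e, f, g, h}  B2 = {a, c, f, g, h}  B3 = {b, c, f, g, h}  B4 = {c, d, f, g, h}
Tree: B1–B2, B2–B3, B3–B4
The largest bag has 5 vertices, giving width 4; this decomposition certifies tw(G) ≤ 4. For the lower bound: the 5 vertex sets {e,g}, {a,f}, {b,c}, {h}, {d} are disjoint, each induces a connected subgraph, and every pair is joined by at least one edge of G. Contracting each set to a single vertex therefore yields K_{5} as a minor, and since treewidth is minor-monotone, tw(G) ≥ tw(K_{5}) = 4. Therefore the treewidth is 4.

4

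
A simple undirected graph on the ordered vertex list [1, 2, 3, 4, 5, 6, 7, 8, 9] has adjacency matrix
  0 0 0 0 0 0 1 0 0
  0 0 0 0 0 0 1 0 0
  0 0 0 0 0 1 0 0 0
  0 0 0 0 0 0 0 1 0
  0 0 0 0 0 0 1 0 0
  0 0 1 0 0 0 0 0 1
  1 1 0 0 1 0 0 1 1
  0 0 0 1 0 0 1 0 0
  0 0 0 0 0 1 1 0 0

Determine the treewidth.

A width-1 tree decomposition is:
Bags: B1 = {7, 9}  B2 = {7, 8}  B3 = {5, 7}  B4 = {4, 8}  B5 = {6, 9}  B6 = {1, 7}  B7 = {3, 6}  B8 = {2, 7}
Tree: B1–B2, B2–B3, B2–B4, B1–B5, B3–B6, B5–B7, B1–B8
Each bag holds 2 vertices, so the decomposition has width 1, which upper-bounds the treewidth. G has an edge, so its treewidth is at least 1. Therefore the treewidth is 1.

1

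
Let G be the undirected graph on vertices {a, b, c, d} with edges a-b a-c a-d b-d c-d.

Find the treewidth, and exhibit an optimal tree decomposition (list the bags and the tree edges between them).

Each bag holds 3 vertices, so the decomposition has width 2, which upper-bounds the treewidth. On the other hand G contains the 3-clique {a, c, d}. A clique must lie in a single bag of any decomposition, so no decomposition can have width below 2. Combining the bounds, tw(G) = 2.

Treewidth 2.
Bags: B1 = {a, b, d}  B2 = {a, c, d}
Tree: B1–B2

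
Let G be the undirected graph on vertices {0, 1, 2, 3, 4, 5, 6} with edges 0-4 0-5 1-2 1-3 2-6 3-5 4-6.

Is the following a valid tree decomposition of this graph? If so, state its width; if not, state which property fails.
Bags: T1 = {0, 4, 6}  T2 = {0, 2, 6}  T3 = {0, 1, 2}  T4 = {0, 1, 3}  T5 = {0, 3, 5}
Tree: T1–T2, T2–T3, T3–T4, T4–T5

Checking the three conditions: (i) the bags cover all of {0, 1, 2, 3, 4, 5, 6}; (ii) for each edge, some bag contains both endpoints; (iii) the bags containing any fixed vertex form a subtree. All hold, so the decomposition is valid with width 3 − 1 = 2.

Yes; width 2.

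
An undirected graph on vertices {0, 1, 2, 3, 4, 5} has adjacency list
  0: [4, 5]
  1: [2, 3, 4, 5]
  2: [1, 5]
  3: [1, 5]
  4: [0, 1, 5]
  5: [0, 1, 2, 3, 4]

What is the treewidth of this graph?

2

A width-2 tree decomposition is:
Bags: B1 = {1, 4, 5}  B2 = {0, 4, 5}  B3 = {1, 3, 5}  B4 = {1, 2, 5}
Tree: B1–B2, B1–B3, B3–B4
Every bag has size at most 3, so the width is 3 − 1 = 2 and tw(G) ≤ 2. On the other hand G contains the 3-clique {0, 4, 5}. A clique must lie in a single bag of any decomposition, so no decomposition can have width below 2. Hence tw(G) = 2 exactly.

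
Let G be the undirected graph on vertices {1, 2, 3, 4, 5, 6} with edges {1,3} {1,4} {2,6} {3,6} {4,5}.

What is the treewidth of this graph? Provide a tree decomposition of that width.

Treewidth 1.
Bags: B1 = {2, 6}  B2 = {3, 6}  B3 = {1, 3}  B4 = {1, 4}  B5 = {4, 5}
Tree: B1–B2, B2–B3, B3–B4, B4–B5

Every bag has size at most 2, so the width is 2 − 1 = 1 and tw(G) ≤ 1. Since G has at least one edge (e.g. 2–6), it is not an edgeless graph, so tw(G) ≥ 1. Combining the bounds, tw(G) = 1.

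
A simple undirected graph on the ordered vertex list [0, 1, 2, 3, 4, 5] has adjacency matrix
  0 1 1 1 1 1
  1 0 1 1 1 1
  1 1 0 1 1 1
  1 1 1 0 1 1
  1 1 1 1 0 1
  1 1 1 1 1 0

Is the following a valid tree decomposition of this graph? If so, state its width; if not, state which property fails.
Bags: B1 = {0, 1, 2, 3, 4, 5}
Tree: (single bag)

Yes; width 5.

Every vertex of G appears in some bag (union = {0, 1, 2, 3, 4, 5}); every edge is covered by a bag; and for each vertex v the set of bags containing v is connected in the bag tree. The decomposition is therefore valid. The largest bag has 6 vertices, so the width is 5.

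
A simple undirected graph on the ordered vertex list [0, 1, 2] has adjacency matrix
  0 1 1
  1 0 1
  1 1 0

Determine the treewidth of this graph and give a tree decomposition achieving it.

Treewidth 2.
One optimal decomposition is:
Bags: B1 = {0, 1, 2}
Tree: (single bag)

A single bag containing all 3 vertices is trivially a valid decomposition of width 2. For the lower bound, the 3 vertices {0, 1, 2} are pairwise adjacent, and any tree decomposition puts a clique entirely inside one bag — forcing width ≥ 2. Hence tw(G) = 2 exactly.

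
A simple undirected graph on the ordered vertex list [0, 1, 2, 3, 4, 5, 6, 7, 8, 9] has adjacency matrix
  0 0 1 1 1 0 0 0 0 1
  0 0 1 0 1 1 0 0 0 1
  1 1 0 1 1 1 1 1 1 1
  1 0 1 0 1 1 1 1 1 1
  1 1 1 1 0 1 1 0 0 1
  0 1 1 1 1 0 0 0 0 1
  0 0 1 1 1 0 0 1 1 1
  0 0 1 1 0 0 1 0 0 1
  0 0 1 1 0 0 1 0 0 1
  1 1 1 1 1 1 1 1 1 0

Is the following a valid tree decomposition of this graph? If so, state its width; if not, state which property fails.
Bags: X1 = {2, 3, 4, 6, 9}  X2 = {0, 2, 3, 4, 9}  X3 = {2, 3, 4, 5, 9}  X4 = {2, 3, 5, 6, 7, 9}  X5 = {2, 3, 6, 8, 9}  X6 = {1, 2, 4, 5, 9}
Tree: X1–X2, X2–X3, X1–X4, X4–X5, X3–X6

No — bags containing vertex 5 are not connected in the tree.

A tree decomposition must satisfy three properties: every vertex lies in some bag; for every edge, both endpoints lie together in some bag; and for every vertex, the bags containing it form a connected subtree. Here bags containing vertex 5 are not connected in the tree, so the decomposition is invalid.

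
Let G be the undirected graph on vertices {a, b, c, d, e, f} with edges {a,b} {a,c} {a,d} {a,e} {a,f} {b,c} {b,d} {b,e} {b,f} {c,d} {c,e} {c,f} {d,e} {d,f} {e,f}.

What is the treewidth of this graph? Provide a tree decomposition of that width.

A single bag containing all 6 vertices is trivially a valid decomposition of width 5. Conversely, {a, b, c, d, e, f} is a clique of size 6, and the vertices of any clique must share a bag in every tree decomposition; so some bag has ≥ 6 vertices and tw(G) ≥ 5. Therefore the treewidth is 5.

Treewidth 5.
Bags: B1 = {a, b, c, d, e, f}
Tree: (single bag)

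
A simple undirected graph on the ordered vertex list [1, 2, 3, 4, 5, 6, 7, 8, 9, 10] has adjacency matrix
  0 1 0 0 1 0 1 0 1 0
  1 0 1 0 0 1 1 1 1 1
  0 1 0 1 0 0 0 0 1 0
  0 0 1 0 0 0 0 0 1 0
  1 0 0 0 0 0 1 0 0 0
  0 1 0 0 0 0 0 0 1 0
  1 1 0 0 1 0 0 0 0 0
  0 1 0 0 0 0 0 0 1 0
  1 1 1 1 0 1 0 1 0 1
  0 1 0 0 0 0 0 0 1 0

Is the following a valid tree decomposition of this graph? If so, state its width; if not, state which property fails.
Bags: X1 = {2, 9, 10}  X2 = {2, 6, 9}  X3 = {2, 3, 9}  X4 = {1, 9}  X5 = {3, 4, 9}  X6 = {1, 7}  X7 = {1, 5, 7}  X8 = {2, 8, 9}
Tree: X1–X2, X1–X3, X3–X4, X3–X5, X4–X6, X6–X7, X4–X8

A tree decomposition must satisfy three properties: every vertex lies in some bag; for every edge, both endpoints lie together in some bag; and for every vertex, the bags containing it form a connected subtree. Here edge (2,1) lies in no bag, so the decomposition is invalid.

No — edge (2,1) lies in no bag.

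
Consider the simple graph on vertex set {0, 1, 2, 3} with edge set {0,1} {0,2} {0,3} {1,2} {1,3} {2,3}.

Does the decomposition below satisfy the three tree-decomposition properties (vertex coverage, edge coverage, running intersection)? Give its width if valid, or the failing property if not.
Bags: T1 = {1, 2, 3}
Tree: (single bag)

A tree decomposition must satisfy three properties: every vertex lies in some bag; for every edge, both endpoints lie together in some bag; and for every vertex, the bags containing it form a connected subtree. Here vertex 0 appears in no bag, so the decomposition is invalid.

No — vertex 0 appears in no bag.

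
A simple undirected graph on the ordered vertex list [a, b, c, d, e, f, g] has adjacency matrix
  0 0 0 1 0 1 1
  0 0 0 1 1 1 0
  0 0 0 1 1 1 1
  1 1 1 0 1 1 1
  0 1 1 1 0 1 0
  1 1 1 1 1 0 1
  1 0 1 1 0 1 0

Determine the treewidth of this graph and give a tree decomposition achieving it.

Treewidth 3.
One optimal decomposition is:
Bags: B1 = {c, d, e, f}  B2 = {b, d, e, f}  B3 = {c, d, f, g}  B4 = {a, d, f, g}
Tree: B1–B2, B1–B3, B3–B4

The largest bag has 4 vertices, giving width 3; this decomposition certifies tw(G) ≤ 3. On the other hand G contains the 4-clique {c, d, f, g}. A clique must lie in a single bag of any decomposition, so no decomposition can have width below 3. Combining the bounds, tw(G) = 3.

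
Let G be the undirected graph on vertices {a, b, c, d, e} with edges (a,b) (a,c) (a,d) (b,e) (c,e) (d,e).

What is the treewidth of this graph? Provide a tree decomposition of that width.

Treewidth 2.
One such decomposition:
Bags: B1 = {a, d, e}  B2 = {a, c, e}  B3 = {a, b, e}
Tree: B1–B2, B2–B3

Each bag holds 3 vertices, so the decomposition has width 2, which upper-bounds the treewidth. Since d–e–c–a–d is a cycle in G, G is not acyclic. Forests are exactly the graphs of treewidth ≤ 1, so tw(G) ≥ 2. Combining the bounds, tw(G) = 2.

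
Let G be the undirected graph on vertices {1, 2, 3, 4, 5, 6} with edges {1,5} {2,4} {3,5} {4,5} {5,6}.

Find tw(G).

A width-1 tree decomposition is:
Bags: B1 = {1, 5}  B2 = {4, 5}  B3 = {3, 5}  B4 = {2, 4}  B5 = {5, 6}
Tree: B1–B2, B2–B3, B2–B4, B3–B5
Every bag has size at most 2, so the width is 2 − 1 = 1 and tw(G) ≤ 1. Since G has at least one edge (e.g. 1–5), it is not an edgeless graph, so tw(G) ≥ 1. The upper and lower bounds meet at 1, so that is the treewidth.

1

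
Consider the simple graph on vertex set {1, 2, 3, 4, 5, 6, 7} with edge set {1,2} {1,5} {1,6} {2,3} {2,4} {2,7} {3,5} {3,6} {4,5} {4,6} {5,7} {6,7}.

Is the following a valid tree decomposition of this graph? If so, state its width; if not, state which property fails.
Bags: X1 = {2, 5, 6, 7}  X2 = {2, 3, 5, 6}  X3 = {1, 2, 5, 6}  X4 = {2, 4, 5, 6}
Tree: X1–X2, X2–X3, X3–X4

Yes; width 3.

Every vertex of G appears in some bag (union = {1, 2, 3, 4, 5, 6, 7}); every edge is covered by a bag; and for each vertex v the set of bags containing v is connected in the bag tree. The decomposition is therefore valid. The largest bag has 4 vertices, so the width is 3.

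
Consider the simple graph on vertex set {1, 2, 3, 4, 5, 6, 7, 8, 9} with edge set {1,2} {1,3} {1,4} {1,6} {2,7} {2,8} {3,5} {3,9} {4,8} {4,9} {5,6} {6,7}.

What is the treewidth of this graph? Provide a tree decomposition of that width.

Each bag holds 4 vertices, so the decomposition has width 3, which upper-bounds the treewidth. For the lower bound: the 4 vertex sets {4,8,9}, {3}, {1}, {2,5,6,7} are disjoint, each induces a connected subgraph, and every pair is joined by at least one edge of G. Contracting each set to a single vertex therefore yields K_{4} as a minor, and since treewidth is minor-monotone, tw(G) ≥ tw(K_{4}) = 3. The upper and lower bounds meet at 3, so that is the treewidth.

Treewidth 3.
One optimal decomposition is:
Bags: B1 = {3, 4, 8, 9}  B2 = {1, 3, 4, 8}  B3 = {1, 2, 3, 8}  B4 = {1, 2, 3, 5}  B5 = {1, 2, 5, 6}  B6 = {2, 5, 6, 7}
Tree: B1–B2, B2–B3, B3–B4, B4–B5, B5–B6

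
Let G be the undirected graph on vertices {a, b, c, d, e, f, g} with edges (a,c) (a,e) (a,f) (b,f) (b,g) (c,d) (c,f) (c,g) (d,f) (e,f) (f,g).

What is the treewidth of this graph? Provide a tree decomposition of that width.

Treewidth 2.
One optimal decomposition is:
Bags: B1 = {a, c, f}  B2 = {a, e, f}  B3 = {c, f, g}  B4 = {b, f, g}  B5 = {c, d, f}
Tree: B1–B2, B1–B3, B3–B4, B3–B5

Each bag holds 3 vertices, so the decomposition has width 2, which upper-bounds the treewidth. Conversely, {a, e, f} is a clique of size 3, and the vertices of any clique must share a bag in every tree decomposition; so some bag has ≥ 3 vertices and tw(G) ≥ 2. Therefore the treewidth is 2.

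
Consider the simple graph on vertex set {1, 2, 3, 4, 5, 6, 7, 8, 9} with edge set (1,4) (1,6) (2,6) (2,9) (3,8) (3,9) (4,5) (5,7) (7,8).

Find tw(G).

A width-2 tree decomposition is:
Bags: B1 = {2, 3, 9}  B2 = {2, 3, 8}  B3 = {2, 7, 8}  B4 = {2, 5, 7}  B5 = {2, 4, 5}  B6 = {1, 2, 4}  B7 = {1, 2, 6}
Tree: B1–B2, B2–B3, B3–B4, B4–B5, B5–B6, B6–B7
The largest bag has 3 vertices, giving width 2; this decomposition certifies tw(G) ≤ 2. Since 2–9–3–8–7–5–4–1–6–2 is a cycle in G, G is not acyclic. Forests are exactly the graphs of treewidth ≤ 1, so tw(G) ≥ 2. Combining the bounds, tw(G) = 2.

2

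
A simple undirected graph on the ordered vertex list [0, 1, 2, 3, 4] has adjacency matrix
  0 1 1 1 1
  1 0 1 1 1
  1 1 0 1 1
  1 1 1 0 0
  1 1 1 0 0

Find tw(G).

3

A width-3 tree decomposition is:
Bags: B1 = {0, 1, 2, 4}  B2 = {0, 1, 2, 3}
Tree: B1–B2
The largest bag has 4 vertices, giving width 3; this decomposition certifies tw(G) ≤ 3. For the lower bound, the 4 vertices {0, 1, 2, 3} are pairwise adjacent, and any tree decomposition puts a clique entirely inside one bag — forcing width ≥ 3. Therefore the treewidth is 3.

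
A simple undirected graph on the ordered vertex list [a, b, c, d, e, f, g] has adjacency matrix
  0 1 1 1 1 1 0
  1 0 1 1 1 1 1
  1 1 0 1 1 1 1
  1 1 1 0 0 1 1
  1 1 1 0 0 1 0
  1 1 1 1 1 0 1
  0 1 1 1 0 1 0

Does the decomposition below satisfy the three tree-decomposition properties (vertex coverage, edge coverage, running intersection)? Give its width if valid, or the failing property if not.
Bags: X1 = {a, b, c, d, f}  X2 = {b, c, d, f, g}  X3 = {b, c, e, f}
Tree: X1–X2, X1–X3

No — edge (a,e) lies in no bag.

A tree decomposition must satisfy three properties: every vertex lies in some bag; for every edge, both endpoints lie together in some bag; and for every vertex, the bags containing it form a connected subtree. Here edge (a,e) lies in no bag, so the decomposition is invalid.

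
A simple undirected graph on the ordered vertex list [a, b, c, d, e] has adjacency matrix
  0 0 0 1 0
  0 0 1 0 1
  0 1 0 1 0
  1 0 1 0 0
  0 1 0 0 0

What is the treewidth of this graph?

1

A width-1 tree decomposition is:
Bags: B1 = {c, d}  B2 = {b, c}  B3 = {a, d}  B4 = {b, e}
Tree: B1–B2, B1–B3, B2–B4
Each bag holds 2 vertices, so the decomposition has width 1, which upper-bounds the treewidth. Any graph with an edge has treewidth ≥ 1, and G has the edge c–d. Therefore the treewidth is 1.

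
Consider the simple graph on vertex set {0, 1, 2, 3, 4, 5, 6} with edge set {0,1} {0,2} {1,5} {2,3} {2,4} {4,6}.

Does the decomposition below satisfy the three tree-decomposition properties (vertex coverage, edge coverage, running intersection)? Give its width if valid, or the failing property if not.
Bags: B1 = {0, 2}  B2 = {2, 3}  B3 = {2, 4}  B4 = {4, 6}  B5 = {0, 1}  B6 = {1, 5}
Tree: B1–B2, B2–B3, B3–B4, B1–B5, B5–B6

Yes; width 1.

Checking the three conditions: (i) the bags cover all of {0, 1, 2, 3, 4, 5, 6}; (ii) for each edge, some bag contains both endpoints; (iii) the bags containing any fixed vertex form a subtree. All hold, so the decomposition is valid with width 2 − 1 = 1.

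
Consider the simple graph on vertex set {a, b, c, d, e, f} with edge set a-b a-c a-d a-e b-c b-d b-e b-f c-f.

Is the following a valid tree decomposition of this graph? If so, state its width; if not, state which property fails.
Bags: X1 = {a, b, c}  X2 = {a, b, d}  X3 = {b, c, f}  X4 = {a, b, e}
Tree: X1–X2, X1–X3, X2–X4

Yes; width 2.

Vertex coverage: the bags together contain {a, b, c, d, e, f}, the full vertex set. Edge coverage: each edge of G has both endpoints in at least one bag. Running intersection: for every vertex, the bags containing it form a connected subtree. All three properties hold, so this is a valid tree decomposition of width max|bag| − 1 = 2, and hence tw(G) ≤ 2.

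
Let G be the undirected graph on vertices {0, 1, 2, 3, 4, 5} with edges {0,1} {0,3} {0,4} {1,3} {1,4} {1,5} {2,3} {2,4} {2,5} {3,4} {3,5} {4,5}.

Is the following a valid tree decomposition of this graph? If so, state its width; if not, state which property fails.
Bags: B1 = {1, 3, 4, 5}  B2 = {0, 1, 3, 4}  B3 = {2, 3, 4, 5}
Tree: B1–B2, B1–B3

Yes; width 3.

Vertex coverage: the bags together contain {0, 1, 2, 3, 4, 5}, the full vertex set. Edge coverage: each edge of G has both endpoints in at least one bag. Running intersection: for every vertex, the bags containing it form a connected subtree. All three properties hold, so this is a valid tree decomposition of width max|bag| − 1 = 3, and hence tw(G) ≤ 3.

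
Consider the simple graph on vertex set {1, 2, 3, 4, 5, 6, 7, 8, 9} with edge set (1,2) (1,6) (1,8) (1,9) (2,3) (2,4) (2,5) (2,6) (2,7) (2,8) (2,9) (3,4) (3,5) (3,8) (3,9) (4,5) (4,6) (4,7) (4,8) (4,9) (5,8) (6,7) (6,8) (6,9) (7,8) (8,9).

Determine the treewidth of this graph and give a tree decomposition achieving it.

Treewidth 4.
One optimal decomposition is:
Bags: B1 = {2, 3, 4, 5, 8}  B2 = {2, 3, 4, 8, 9}  B3 = {2, 4, 6, 8, 9}  B4 = {1, 2, 6, 8, 9}  B5 = {2, 4, 6, 7, 8}
Tree: B1–B2, B2–B3, B3–B4, B3–B5

Each bag holds 5 vertices, so the decomposition has width 4, which upper-bounds the treewidth. For the lower bound, the 5 vertices {1, 2, 6, 8, 9} are pairwise adjacent, and any tree decomposition puts a clique entirely inside one bag — forcing width ≥ 4. Combining the bounds, tw(G) = 4.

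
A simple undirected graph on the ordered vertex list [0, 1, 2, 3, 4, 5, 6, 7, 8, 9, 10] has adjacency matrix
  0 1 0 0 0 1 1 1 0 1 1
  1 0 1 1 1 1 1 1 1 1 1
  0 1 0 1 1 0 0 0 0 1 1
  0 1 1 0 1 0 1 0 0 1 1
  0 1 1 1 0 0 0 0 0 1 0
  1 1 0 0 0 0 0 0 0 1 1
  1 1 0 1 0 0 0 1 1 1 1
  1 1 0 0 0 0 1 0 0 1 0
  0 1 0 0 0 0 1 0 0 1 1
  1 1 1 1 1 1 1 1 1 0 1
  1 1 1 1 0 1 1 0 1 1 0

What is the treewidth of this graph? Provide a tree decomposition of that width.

Treewidth 4.
Bags: B1 = {0, 1, 6, 9, 10}  B2 = {0, 1, 6, 7, 9}  B3 = {0, 1, 5, 9, 10}  B4 = {1, 3, 6, 9, 10}  B5 = {1, 2, 3, 9, 10}  B6 = {1, 2, 3, 4, 9}  B7 = {1, 6, 8, 9, 10}
Tree: B1–B2, B1–B3, B1–B4, B4–B5, B5–B6, B4–B7

Every bag has size at most 5, so the width is 5 − 1 = 4 and tw(G) ≤ 4. On the other hand G contains the 5-clique {1, 2, 3, 9, 10}. A clique must lie in a single bag of any decomposition, so no decomposition can have width below 4. Therefore the treewidth is 4.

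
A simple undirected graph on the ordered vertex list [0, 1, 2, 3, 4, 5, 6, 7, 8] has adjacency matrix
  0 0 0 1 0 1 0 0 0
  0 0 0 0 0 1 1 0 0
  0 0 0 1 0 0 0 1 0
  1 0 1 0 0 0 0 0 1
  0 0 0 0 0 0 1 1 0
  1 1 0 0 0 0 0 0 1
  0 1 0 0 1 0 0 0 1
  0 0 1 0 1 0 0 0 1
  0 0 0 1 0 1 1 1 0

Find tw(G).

A width-3 tree decomposition is:
Bags: B1 = {1, 4, 5, 6}  B2 = {4, 5, 6, 8}  B3 = {4, 5, 7, 8}  B4 = {0, 5, 7, 8}  B5 = {0, 3, 7, 8}  B6 = {0, 2, 3, 7}
Tree: B1–B2, B2–B3, B3–B4, B4–B5, B5–B6
The largest bag has 4 vertices, giving width 3; this decomposition certifies tw(G) ≤ 3. For the lower bound: the 4 vertex sets {1,4,6}, {5}, {8}, {0,2,3,7} are disjoint, each induces a connected subgraph, and every pair is joined by at least one edge of G. Contracting each set to a single vertex therefore yields K_{4} as a minor, and since treewidth is minor-monotone, tw(G) ≥ tw(K_{4}) = 3. Hence tw(G) = 3 exactly.

3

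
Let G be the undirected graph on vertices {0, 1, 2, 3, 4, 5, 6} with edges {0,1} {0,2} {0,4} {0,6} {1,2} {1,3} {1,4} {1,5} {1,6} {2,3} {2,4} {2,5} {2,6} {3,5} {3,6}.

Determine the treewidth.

3

A width-3 tree decomposition is:
Bags: B1 = {0, 1, 2, 6}  B2 = {1, 2, 3, 6}  B3 = {1, 2, 3, 5}  B4 = {0, 1, 2, 4}
Tree: B1–B2, B2–B3, B1–B4
The largest bag has 4 vertices, giving width 3; this decomposition certifies tw(G) ≤ 3. Conversely, {0, 1, 2, 4} is a clique of size 4, and the vertices of any clique must share a bag in every tree decomposition; so some bag has ≥ 4 vertices and tw(G) ≥ 3. Hence tw(G) = 3 exactly.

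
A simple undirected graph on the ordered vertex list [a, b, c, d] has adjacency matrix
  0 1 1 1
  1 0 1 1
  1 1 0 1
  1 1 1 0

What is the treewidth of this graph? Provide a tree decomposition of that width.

With just one bag of size 4, the width is 4 − 1 = 3, so tw(G) ≤ 3. For the lower bound, the 4 vertices {a, b, c, d} are pairwise adjacent, and any tree decomposition puts a clique entirely inside one bag — forcing width ≥ 3. Therefore the treewidth is 3.

Treewidth 3.
Bags: B1 = {a, b, c, d}
Tree: (single bag)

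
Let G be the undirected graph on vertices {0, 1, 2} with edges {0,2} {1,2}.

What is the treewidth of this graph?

A width-1 tree decomposition is:
Bags: B1 = {1, 2}  B2 = {0, 2}
Tree: B1–B2
Each bag holds 2 vertices, so the decomposition has width 1, which upper-bounds the treewidth. G has an edge, so its treewidth is at least 1. Therefore the treewidth is 1.

1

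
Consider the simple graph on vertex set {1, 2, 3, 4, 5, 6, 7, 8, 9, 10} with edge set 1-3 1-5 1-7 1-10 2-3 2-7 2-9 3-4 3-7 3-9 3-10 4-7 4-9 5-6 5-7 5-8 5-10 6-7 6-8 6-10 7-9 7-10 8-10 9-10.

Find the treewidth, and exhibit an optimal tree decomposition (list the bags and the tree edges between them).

Treewidth 3.
Bags: B1 = {5, 6, 8, 10}  B2 = {5, 6, 7, 10}  B3 = {1, 5, 7, 10}  B4 = {1, 3, 7, 10}  B5 = {3, 7, 9, 10}  B6 = {3, 4, 7, 9}  B7 = {2, 3, 7, 9}
Tree: B1–B2, B2–B3, B3–B4, B4–B5, B5–B6, B5–B7

The largest bag has 4 vertices, giving width 3; this decomposition certifies tw(G) ≤ 3. For the lower bound, the 4 vertices {5, 6, 8, 10} are pairwise adjacent, and any tree decomposition puts a clique entirely inside one bag — forcing width ≥ 3. Therefore the treewidth is 3.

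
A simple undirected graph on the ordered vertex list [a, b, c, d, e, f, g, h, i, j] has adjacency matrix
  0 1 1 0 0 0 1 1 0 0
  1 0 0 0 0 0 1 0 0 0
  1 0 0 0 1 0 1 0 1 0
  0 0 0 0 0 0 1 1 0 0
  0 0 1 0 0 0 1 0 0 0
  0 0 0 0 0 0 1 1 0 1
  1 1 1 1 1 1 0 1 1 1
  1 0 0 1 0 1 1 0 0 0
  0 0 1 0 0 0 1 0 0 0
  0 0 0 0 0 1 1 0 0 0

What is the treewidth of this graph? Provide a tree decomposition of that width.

Treewidth 2.
One such decomposition:
Bags: B1 = {a, g, h}  B2 = {f, g, h}  B3 = {a, c, g}  B4 = {c, e, g}  B5 = {d, g, h}  B6 = {f, g, j}  B7 = {c, g, i}  B8 = {a, b, g}
Tree: B1–B2, B1–B3, B3–B4, B2–B5, B2–B6, B4–B7, B3–B8

Each bag holds 3 vertices, so the decomposition has width 2, which upper-bounds the treewidth. On the other hand G contains the 3-clique {d, g, h}. A clique must lie in a single bag of any decomposition, so no decomposition can have width below 2. Therefore the treewidth is 2.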